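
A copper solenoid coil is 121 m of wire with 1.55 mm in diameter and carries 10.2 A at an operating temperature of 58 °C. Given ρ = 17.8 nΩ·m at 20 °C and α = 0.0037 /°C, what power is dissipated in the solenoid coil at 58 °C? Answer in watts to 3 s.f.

135 W

ρ = 17.8 nΩ·m = 1.78×10^-8 Ω·m
A = π(d/2)² = π(7.7500e-04 m)² = 1.887e-06 m²
R₍20₎ = ρL/A = (1.78×10^-8)(121)/(1.887e-06) = 1.141 Ω
R₍58₎ = R₍20₎(1 + αΔT) = 1.141 × (1 + 0.0037×38) = 1.302 Ω
P = I²R = (10.2)² × 1.302 = 135 W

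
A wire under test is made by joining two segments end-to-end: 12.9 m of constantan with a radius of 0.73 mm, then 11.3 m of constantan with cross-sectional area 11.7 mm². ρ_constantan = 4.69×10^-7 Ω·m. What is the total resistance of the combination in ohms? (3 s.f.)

Segment 1: A = πr² = π(7.3000e-04 m)² = 1.674e-06 m²
R₁ = ρL/A = (4.69×10^-7)(12.9)/(1.674e-06) = 3.614 Ω
Segment 2: A = 11.7 mm² = 1.170e-05 m²
R₂ = (4.69×10^-7)(11.3)/(1.170e-05) = 0.453 Ω
R = R₁ + R₂ = 4.07 Ω

4.07 Ω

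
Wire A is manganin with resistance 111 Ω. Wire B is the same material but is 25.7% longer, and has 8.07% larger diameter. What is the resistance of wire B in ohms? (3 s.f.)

R ∝ L/d², so R_B/R_A = (1 + 25.7/100) × (1 + 8.07/100)⁻²
= 1.257 × 0.8562 = 1.076
R_B = 1.076 × 111 = 119 Ω

119 Ω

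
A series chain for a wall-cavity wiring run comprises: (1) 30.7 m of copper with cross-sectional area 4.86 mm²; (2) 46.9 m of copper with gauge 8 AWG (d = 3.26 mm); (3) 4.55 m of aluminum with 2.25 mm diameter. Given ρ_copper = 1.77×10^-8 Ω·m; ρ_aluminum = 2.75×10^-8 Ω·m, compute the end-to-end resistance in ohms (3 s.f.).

Seg 1: A = 4.86 mm² = 4.860e-06 m²
R_1 = (1.77×10^-8)(30.7)/(4.860e-06) = 0.1118 Ω
Seg 2: A = π(3.26/2 mm)² = π(1.6300e-03 m)² = 8.347e-06 m²
R_2 = (1.77×10^-8)(46.9)/(8.347e-06) = 0.09945 Ω
Seg 3: A = π(d/2)² = π(1.1250e-03 m)² = 3.976e-06 m²
R_3 = (2.75×10^-8)(4.55)/(3.976e-06) = 0.03147 Ω
R_total = R_1 + R_2 + R_3 = 0.243 Ω

0.243 Ω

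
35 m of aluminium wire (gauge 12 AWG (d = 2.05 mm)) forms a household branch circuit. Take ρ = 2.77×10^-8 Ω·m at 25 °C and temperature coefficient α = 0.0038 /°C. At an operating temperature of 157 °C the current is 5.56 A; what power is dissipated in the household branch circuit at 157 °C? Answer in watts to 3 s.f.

A = π(2.05/2 mm)² = π(1.0250e-03 m)² = 3.301e-06 m²
R₍25₎ = ρL/A = (2.77×10^-8)(35)/(3.301e-06) = 0.2937 Ω
R₍157₎ = R₍25₎(1 + αΔT) = 0.2937 × (1 + 0.0038×132) = 0.4411 Ω
P = I²R = (5.56)² × 0.4411 = 13.6 W

13.6 W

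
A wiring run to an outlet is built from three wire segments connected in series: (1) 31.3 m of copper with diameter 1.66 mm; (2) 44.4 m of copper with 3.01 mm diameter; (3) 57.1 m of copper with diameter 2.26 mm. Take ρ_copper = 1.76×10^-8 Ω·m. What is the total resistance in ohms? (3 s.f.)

Seg 1: A = π(d/2)² = π(8.3000e-04 m)² = 2.164e-06 m²
R_1 = (1.76×10^-8)(31.3)/(2.164e-06) = 0.2545 Ω
Seg 2: A = π(d/2)² = π(1.5050e-03 m)² = 7.116e-06 m²
R_2 = (1.76×10^-8)(44.4)/(7.116e-06) = 0.1098 Ω
Seg 3: A = π(d/2)² = π(1.1300e-03 m)² = 4.011e-06 m²
R_3 = (1.76×10^-8)(57.1)/(4.011e-06) = 0.2505 Ω
R_total = R_1 + R_2 + R_3 = 0.615 Ω

0.615 Ω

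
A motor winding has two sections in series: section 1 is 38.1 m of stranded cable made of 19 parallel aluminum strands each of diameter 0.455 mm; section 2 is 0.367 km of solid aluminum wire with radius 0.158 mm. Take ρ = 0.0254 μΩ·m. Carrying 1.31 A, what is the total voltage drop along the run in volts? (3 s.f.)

156 V

ρ = 0.0254 μΩ·m = 2.54×10^-8 Ω·m
Section 1: A_strand = π(2.2750e-04)² = 1.626e-07 m²; R₁ = ρL/(N·A_s) = (2.54×10^-8)(38.1)/(19×1.626e-07) = 0.3133 Ω
Section 2: A = πr² = π(1.5800e-04 m)² = 7.843e-08 m²
R₂ = (2.54×10^-8)(367)/(7.843e-08) = 118.9 Ω
R = R₁ + R₂ = 119.2 Ω
V = IR = 1.31 × 119.2 = 156 V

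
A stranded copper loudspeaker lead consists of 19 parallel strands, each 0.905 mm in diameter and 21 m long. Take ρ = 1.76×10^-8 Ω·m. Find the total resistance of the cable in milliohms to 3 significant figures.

A_strand = π(4.5250e-04 m)² = 6.433e-07 m²
R_strand = ρL/A = (1.76×10^-8)(21)/(6.433e-07) = 0.5746 Ω
R_total = R_strand/N = 0.5746/19 = 30.2 mΩ

30.2 mΩ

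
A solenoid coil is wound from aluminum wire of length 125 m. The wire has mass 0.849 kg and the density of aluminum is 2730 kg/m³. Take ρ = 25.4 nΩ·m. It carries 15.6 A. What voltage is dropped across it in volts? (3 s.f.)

19.9 V

ρ = 25.4 nΩ·m = 2.54×10^-8 Ω·m
A = m/(density·L) = 0.849/(2730×125) = 2.4879e-06 m²
R = ρL/A = (2.54×10^-8)(125)/(2.4879e-06) = 1.276 Ω
V = IR = 15.6 × 1.276 = 19.9 V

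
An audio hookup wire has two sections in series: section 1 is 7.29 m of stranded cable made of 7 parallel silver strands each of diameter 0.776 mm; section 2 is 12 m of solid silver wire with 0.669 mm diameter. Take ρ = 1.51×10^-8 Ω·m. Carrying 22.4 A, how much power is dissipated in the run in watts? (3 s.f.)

275 W

Section 1: A_strand = π(3.8800e-04)² = 4.729e-07 m²; R₁ = ρL/(N·A_s) = (1.51×10^-8)(7.29)/(7×4.729e-07) = 0.03325 Ω
Section 2: A = π(d/2)² = π(3.3450e-04 m)² = 3.515e-07 m²
R₂ = (1.51×10^-8)(12)/(3.515e-07) = 0.5155 Ω
R = R₁ + R₂ = 0.5487 Ω
P = I²R = (22.4)² × 0.5487 = 275 W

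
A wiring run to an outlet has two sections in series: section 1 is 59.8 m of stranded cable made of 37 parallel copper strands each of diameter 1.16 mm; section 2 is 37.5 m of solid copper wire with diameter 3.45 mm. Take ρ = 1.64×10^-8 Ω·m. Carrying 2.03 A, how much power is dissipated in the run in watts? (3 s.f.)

Section 1: A_strand = π(5.8000e-04)² = 1.057e-06 m²; R₁ = ρL/(N·A_s) = (1.64×10^-8)(59.8)/(37×1.057e-06) = 0.02508 Ω
Section 2: A = π(d/2)² = π(1.7250e-03 m)² = 9.348e-06 m²
R₂ = (1.64×10^-8)(37.5)/(9.348e-06) = 0.06579 Ω
R = R₁ + R₂ = 0.09087 Ω
P = I²R = (2.03)² × 0.09087 = 0.374 W

0.374 W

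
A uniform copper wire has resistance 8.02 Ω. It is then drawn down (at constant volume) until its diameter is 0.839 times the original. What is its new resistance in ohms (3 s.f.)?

16.2 Ω

Volume constant ⇒ L' = L/r² with r = 0.839. R' = ρL'/A' = ρ(L/r²)/(πr²d₀²/4) = R/r⁴.
R' = 2.018 × 8.02 = 16.2 Ω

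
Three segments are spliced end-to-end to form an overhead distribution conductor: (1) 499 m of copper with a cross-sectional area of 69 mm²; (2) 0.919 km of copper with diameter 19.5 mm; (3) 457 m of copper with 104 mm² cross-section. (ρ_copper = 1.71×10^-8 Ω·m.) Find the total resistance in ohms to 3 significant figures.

0.251 Ω

Seg 1: A = 69 mm² = 6.900e-05 m²
R_1 = (1.71×10^-8)(499)/(6.900e-05) = 0.1237 Ω
Seg 2: A = π(d/2)² = π(9.7500e-03 m)² = 2.986e-04 m²
R_2 = (1.71×10^-8)(919)/(2.986e-04) = 0.05262 Ω
Seg 3: A = 104 mm² = 1.040e-04 m²
R_3 = (1.71×10^-8)(457)/(1.040e-04) = 0.07514 Ω
R_total = R_1 + R_2 + R_3 = 0.251 Ω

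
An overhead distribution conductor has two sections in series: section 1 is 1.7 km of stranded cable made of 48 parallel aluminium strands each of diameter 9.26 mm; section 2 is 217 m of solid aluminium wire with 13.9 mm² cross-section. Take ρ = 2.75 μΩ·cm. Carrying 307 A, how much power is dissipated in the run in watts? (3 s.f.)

ρ = 2.75 μΩ·cm = 2.75×10^-8 Ω·m
Section 1: A_strand = π(4.6300e-03)² = 6.735e-05 m²; R₁ = ρL/(N·A_s) = (2.75×10^-8)(1700)/(48×6.735e-05) = 0.01446 Ω
Section 2: A = 13.9 mm² = 1.390e-05 m²
R₂ = (2.75×10^-8)(217)/(1.390e-05) = 0.4293 Ω
R = R₁ + R₂ = 0.4438 Ω
P = I²R = (307)² × 0.4438 = 41800 W

41800 W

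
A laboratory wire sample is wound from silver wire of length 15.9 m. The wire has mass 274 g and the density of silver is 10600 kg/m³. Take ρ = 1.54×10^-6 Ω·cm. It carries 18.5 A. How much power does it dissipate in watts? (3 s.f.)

51.5 W

ρ = 1.54×10^-6 Ω·cm = 1.54×10^-8 Ω·m
A = m/(density·L) = 0.274/(10600×15.9) = 1.6257e-06 m²
R = ρL/A = (1.54×10^-8)(15.9)/(1.6257e-06) = 0.1506 Ω
P = I²R = (18.5)² × 0.1506 = 51.5 W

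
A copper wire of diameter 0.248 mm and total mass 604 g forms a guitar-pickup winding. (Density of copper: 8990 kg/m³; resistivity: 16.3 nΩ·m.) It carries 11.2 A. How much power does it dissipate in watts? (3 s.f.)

ρ = 16.3 nΩ·m = 1.63×10^-8 Ω·m
A = π(d/2)² = π(1.2400e-04 m)² = 4.8305e-08 m²
L = m/(density·A) = 0.604/(8990×4.8305e-08) = 1391 m
R = ρL/A = (1.63×10^-8)(1391)/(4.8305e-08) = 469.3 Ω
P = I²R = (11.2)² × 469.3 = 58900 W

58900 W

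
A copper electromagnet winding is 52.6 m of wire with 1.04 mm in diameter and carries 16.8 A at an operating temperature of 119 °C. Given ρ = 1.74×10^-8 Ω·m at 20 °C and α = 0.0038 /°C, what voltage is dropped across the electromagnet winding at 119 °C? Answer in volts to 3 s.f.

A = π(d/2)² = π(5.2000e-04 m)² = 8.495e-07 m²
R₍20₎ = ρL/A = (1.74×10^-8)(52.6)/(8.495e-07) = 1.077 Ω
R₍119₎ = R₍20₎(1 + αΔT) = 1.077 × (1 + 0.0038×99) = 1.483 Ω
V = IR = 16.8 × 1.483 = 24.9 V

24.9 V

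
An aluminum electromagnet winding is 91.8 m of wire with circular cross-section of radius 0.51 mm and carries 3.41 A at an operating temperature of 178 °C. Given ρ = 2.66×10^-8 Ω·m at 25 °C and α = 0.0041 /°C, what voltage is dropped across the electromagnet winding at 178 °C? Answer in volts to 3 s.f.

A = πr² = π(5.1000e-04 m)² = 8.171e-07 m²
R₍25₎ = ρL/A = (2.66×10^-8)(91.8)/(8.171e-07) = 2.988 Ω
R₍178₎ = R₍25₎(1 + αΔT) = 2.988 × (1 + 0.0041×153) = 4.863 Ω
V = IR = 3.41 × 4.863 = 16.6 V

16.6 V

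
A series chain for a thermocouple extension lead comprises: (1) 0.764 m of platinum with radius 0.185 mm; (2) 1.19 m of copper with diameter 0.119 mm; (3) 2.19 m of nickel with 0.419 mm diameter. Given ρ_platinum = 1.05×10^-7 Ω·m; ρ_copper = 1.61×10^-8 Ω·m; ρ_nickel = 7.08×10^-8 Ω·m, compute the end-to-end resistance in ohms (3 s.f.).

Seg 1: A = πr² = π(1.8500e-04 m)² = 1.075e-07 m²
R_1 = (1.05×10^-7)(0.764)/(1.075e-07) = 0.7461 Ω
Seg 2: A = π(d/2)² = π(5.9500e-05 m)² = 1.112e-08 m²
R_2 = (1.61×10^-8)(1.19)/(1.112e-08) = 1.723 Ω
Seg 3: A = π(d/2)² = π(2.0950e-04 m)² = 1.379e-07 m²
R_3 = (7.08×10^-8)(2.19)/(1.379e-07) = 1.124 Ω
R_total = R_1 + R_2 + R_3 = 3.59 Ω

3.59 Ω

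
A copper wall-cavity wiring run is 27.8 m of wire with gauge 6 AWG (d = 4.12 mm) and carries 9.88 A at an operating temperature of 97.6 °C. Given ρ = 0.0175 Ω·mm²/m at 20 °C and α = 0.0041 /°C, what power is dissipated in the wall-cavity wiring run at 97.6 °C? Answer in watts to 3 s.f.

ρ = 0.0175 Ω·mm²/m = 1.75×10^-8 Ω·m
A = π(4.12/2 mm)² = π(2.0600e-03 m)² = 1.333e-05 m²
R₍20₎ = ρL/A = (1.75×10^-8)(27.8)/(1.333e-05) = 0.03649 Ω
R₍97.6₎ = R₍20₎(1 + αΔT) = 0.03649 × (1 + 0.0041×77.6) = 0.0481 Ω
P = I²R = (9.88)² × 0.0481 = 4.70 W

4.70 W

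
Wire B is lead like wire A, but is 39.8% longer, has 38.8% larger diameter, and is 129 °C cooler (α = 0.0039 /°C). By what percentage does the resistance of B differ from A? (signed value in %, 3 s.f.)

R ∝ ρL/d² with ρ ∝ (1+αΔT), so R_B/R_A = (1 + 39.8/100) × (1 + 38.8/100)⁻² × (1 − 0.0039×129)
= 1.398 × 0.5191 × 0.4969 = 0.3606
(R_B − R_A)/R_A = 0.3606 − 1 = -63.9%

-63.9%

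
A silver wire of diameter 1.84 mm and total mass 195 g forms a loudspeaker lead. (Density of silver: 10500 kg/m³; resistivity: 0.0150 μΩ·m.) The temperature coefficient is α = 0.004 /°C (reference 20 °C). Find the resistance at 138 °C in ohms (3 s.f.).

0.0580 Ω

ρ = 0.0150 μΩ·m = 1.50×10^-8 Ω·m
A = π(d/2)² = π(9.2000e-04 m)² = 2.6590e-06 m²
L = m/(density·A) = 0.195/(10500×2.6590e-06) = 6.984 m
R = ρL/A = (1.50×10^-8)(6.984)/(2.6590e-06) = 0.0394 Ω
R(138 °C) = 0.0394 × (1 + 0.004×118) = 0.0580 Ω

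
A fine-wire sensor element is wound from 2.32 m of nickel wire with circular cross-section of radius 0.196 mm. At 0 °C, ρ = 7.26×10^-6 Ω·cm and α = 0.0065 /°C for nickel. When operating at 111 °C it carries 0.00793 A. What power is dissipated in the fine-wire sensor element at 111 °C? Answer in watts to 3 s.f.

1.51×10^-4 W

ρ = 7.26×10^-6 Ω·cm = 7.26×10^-8 Ω·m
A = πr² = π(1.9600e-04 m)² = 1.207e-07 m²
R₍0₎ = ρL/A = (7.26×10^-8)(2.32)/(1.207e-07) = 1.396 Ω
R₍111₎ = R₍0₎(1 + αΔT) = 1.396 × (1 + 0.0065×111) = 2.403 Ω
P = I²R = (0.00793)² × 2.403 = 1.51×10^-4 W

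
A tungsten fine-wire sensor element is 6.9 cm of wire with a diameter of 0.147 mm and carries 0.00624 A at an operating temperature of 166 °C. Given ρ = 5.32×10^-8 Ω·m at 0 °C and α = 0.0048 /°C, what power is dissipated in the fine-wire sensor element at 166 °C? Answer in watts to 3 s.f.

A = π(d/2)² = π(7.3500e-05 m)² = 1.697e-08 m²
R₍0₎ = ρL/A = (5.32×10^-8)(0.069)/(1.697e-08) = 0.2163 Ω
R₍166₎ = R₍0₎(1 + αΔT) = 0.2163 × (1 + 0.0048×166) = 0.3886 Ω
P = I²R = (0.00624)² × 0.3886 = 1.51×10^-5 W

1.51×10^-5 W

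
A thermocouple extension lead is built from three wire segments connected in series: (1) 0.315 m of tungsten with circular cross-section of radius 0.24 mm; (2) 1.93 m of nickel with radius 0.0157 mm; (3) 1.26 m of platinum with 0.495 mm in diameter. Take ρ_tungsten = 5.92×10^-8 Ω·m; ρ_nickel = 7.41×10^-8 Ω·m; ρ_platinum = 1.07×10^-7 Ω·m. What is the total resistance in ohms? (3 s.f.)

Seg 1: A = πr² = π(2.4000e-04 m)² = 1.810e-07 m²
R_1 = (5.92×10^-8)(0.315)/(1.810e-07) = 0.1031 Ω
Seg 2: A = πr² = π(1.5700e-05 m)² = 7.744e-10 m²
R_2 = (7.41×10^-8)(1.93)/(7.744e-10) = 184.7 Ω
Seg 3: A = π(d/2)² = π(2.4750e-04 m)² = 1.924e-07 m²
R_3 = (1.07×10^-7)(1.26)/(1.924e-07) = 0.7006 Ω
R_total = R_1 + R_2 + R_3 = 185 Ω

185 Ω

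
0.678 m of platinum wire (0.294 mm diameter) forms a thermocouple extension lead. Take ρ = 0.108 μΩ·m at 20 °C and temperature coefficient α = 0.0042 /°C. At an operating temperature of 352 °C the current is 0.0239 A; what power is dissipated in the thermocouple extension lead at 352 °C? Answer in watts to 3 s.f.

ρ = 0.108 μΩ·m = 1.08×10^-7 Ω·m
A = π(d/2)² = π(1.4700e-04 m)² = 6.789e-08 m²
R₍20₎ = ρL/A = (1.08×10^-7)(0.678)/(6.789e-08) = 1.079 Ω
R₍352₎ = R₍20₎(1 + αΔT) = 1.079 × (1 + 0.0042×332) = 2.583 Ω
P = I²R = (0.0239)² × 2.583 = 0.00148 W

0.00148 W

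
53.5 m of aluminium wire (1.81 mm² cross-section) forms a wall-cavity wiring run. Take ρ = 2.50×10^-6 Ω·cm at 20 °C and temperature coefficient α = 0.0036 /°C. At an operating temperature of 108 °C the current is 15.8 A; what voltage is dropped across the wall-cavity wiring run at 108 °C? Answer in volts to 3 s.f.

15.4 V

ρ = 2.50×10^-6 Ω·cm = 2.50×10^-8 Ω·m
A = 1.81 mm² = 1.810e-06 m²
R₍20₎ = ρL/A = (2.50×10^-8)(53.5)/(1.810e-06) = 0.739 Ω
R₍108₎ = R₍20₎(1 + αΔT) = 0.739 × (1 + 0.0036×88) = 0.973 Ω
V = IR = 15.8 × 0.973 = 15.4 V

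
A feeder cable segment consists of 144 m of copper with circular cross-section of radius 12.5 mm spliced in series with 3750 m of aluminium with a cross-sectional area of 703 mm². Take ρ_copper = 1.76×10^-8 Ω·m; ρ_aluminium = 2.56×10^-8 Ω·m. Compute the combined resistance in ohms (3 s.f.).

Segment 1: A = πr² = π(1.2500e-02 m)² = 4.909e-04 m²
R₁ = ρL/A = (1.76×10^-8)(144)/(4.909e-04) = 0.005163 Ω
Segment 2: A = 703 mm² = 7.030e-04 m²
R₂ = (2.56×10^-8)(3750)/(7.030e-04) = 0.1366 Ω
R = R₁ + R₂ = 0.142 Ω

0.142 Ω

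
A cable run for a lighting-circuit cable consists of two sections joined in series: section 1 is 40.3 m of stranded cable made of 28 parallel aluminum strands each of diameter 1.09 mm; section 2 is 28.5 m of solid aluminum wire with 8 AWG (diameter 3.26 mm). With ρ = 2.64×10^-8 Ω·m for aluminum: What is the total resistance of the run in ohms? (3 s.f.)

0.131 Ω

Section 1: A_strand = π(5.4500e-04)² = 9.331e-07 m²; R₁ = ρL/(N·A_s) = (2.64×10^-8)(40.3)/(28×9.331e-07) = 0.04072 Ω
Section 2: A = π(3.26/2 mm)² = π(1.6300e-03 m)² = 8.347e-06 m²
R₂ = (2.64×10^-8)(28.5)/(8.347e-06) = 0.09014 Ω
R = R₁ + R₂ = 0.131 Ω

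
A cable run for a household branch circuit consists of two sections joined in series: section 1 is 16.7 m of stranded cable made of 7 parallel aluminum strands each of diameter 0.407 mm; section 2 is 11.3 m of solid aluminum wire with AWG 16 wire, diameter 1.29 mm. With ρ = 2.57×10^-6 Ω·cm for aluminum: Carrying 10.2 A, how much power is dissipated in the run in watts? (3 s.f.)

72.1 W

ρ = 2.57×10^-6 Ω·cm = 2.57×10^-8 Ω·m
Section 1: A_strand = π(2.0350e-04)² = 1.301e-07 m²; R₁ = ρL/(N·A_s) = (2.57×10^-8)(16.7)/(7×1.301e-07) = 0.4713 Ω
Section 2: A = π(1.29/2 mm)² = π(6.4500e-04 m)² = 1.307e-06 m²
R₂ = (2.57×10^-8)(11.3)/(1.307e-06) = 0.2222 Ω
R = R₁ + R₂ = 0.6935 Ω
P = I²R = (10.2)² × 0.6935 = 72.1 W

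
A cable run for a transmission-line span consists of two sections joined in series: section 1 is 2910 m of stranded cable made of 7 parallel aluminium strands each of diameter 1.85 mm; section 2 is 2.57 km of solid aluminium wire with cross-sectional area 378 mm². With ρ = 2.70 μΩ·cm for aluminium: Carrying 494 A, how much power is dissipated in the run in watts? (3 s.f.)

ρ = 2.70 μΩ·cm = 2.70×10^-8 Ω·m
Section 1: A_strand = π(9.2500e-04)² = 2.688e-06 m²; R₁ = ρL/(N·A_s) = (2.70×10^-8)(2910)/(7×2.688e-06) = 4.176 Ω
Section 2: A = 378 mm² = 3.780e-04 m²
R₂ = (2.70×10^-8)(2570)/(3.780e-04) = 0.1836 Ω
R = R₁ + R₂ = 4.359 Ω
P = I²R = (494)² × 4.359 = 1.06×10^6 W

1.06×10^6 W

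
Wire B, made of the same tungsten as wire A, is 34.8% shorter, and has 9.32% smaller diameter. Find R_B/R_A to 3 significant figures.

0.793

R ∝ L/d², so R_B/R_A = (1 − 34.8/100) × (1 − 9.32/100)⁻²
= 0.652 × 1.216 = 0.793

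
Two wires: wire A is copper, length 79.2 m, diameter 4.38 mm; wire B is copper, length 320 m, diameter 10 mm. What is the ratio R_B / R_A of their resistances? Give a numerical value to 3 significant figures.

R ∝ ρL/d², so R_B/R_A = (L_B/L_A) × (d_A/d_B)²
= (320/79.2) × (4.38/10)² = 0.775

0.775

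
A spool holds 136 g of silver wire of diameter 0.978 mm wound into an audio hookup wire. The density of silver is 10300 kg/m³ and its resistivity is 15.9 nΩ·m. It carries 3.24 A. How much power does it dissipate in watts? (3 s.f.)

3.91 W

ρ = 15.9 nΩ·m = 1.59×10^-8 Ω·m
A = π(d/2)² = π(4.8900e-04 m)² = 7.5122e-07 m²
L = m/(density·A) = 0.136/(10300×7.5122e-07) = 17.58 m
R = ρL/A = (1.59×10^-8)(17.58)/(7.5122e-07) = 0.372 Ω
P = I²R = (3.24)² × 0.372 = 3.91 W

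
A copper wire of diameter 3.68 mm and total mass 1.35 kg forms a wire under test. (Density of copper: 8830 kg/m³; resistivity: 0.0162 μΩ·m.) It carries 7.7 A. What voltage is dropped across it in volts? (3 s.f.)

0.169 V

ρ = 0.0162 μΩ·m = 1.62×10^-8 Ω·m
A = π(d/2)² = π(1.8400e-03 m)² = 1.0636e-05 m²
L = m/(density·A) = 1.35/(8830×1.0636e-05) = 14.37 m
R = ρL/A = (1.62×10^-8)(14.37)/(1.0636e-05) = 0.02189 Ω
V = IR = 7.7 × 0.02189 = 0.169 V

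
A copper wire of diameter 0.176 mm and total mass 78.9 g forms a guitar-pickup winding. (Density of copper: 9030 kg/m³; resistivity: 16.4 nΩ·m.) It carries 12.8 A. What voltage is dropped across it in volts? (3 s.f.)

3100 V

ρ = 16.4 nΩ·m = 1.64×10^-8 Ω·m
A = π(d/2)² = π(8.8000e-05 m)² = 2.4328e-08 m²
L = m/(density·A) = 0.0789/(9030×2.4328e-08) = 359.1 m
R = ρL/A = (1.64×10^-8)(359.1)/(2.4328e-08) = 242.1 Ω
V = IR = 12.8 × 242.1 = 3100 V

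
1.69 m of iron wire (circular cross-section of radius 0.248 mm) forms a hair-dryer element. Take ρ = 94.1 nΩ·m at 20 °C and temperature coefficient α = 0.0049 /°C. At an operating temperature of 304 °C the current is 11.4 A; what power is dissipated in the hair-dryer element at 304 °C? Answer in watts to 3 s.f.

ρ = 94.1 nΩ·m = 9.41×10^-8 Ω·m
A = πr² = π(2.4800e-04 m)² = 1.932e-07 m²
R₍20₎ = ρL/A = (9.41×10^-8)(1.69)/(1.932e-07) = 0.823 Ω
R₍304₎ = R₍20₎(1 + αΔT) = 0.823 × (1 + 0.0049×284) = 1.968 Ω
P = I²R = (11.4)² × 1.968 = 256 W

256 W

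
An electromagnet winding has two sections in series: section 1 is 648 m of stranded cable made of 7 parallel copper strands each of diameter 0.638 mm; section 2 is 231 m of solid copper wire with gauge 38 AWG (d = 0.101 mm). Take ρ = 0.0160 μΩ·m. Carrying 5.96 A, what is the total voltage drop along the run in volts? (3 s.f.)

2780 V

ρ = 0.0160 μΩ·m = 1.60×10^-8 Ω·m
Section 1: A_strand = π(3.1900e-04)² = 3.197e-07 m²; R₁ = ρL/(N·A_s) = (1.60×10^-8)(648)/(7×3.197e-07) = 4.633 Ω
Section 2: A = π(0.101/2 mm)² = π(5.0500e-05 m)² = 8.012e-09 m²
R₂ = (1.60×10^-8)(231)/(8.012e-09) = 461.3 Ω
R = R₁ + R₂ = 465.9 Ω
V = IR = 5.96 × 465.9 = 2780 V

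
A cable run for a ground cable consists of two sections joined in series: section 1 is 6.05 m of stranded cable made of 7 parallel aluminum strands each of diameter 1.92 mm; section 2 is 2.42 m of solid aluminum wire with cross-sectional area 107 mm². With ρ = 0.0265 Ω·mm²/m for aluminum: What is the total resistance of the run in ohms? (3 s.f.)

ρ = 0.0265 Ω·mm²/m = 2.65×10^-8 Ω·m
Section 1: A_strand = π(9.6000e-04)² = 2.895e-06 m²; R₁ = ρL/(N·A_s) = (2.65×10^-8)(6.05)/(7×2.895e-06) = 0.007911 Ω
Section 2: A = 107 mm² = 1.070e-04 m²
R₂ = (2.65×10^-8)(2.42)/(1.070e-04) = 5.993×10^-4 Ω
R = R₁ + R₂ = 0.00851 Ω

0.00851 Ω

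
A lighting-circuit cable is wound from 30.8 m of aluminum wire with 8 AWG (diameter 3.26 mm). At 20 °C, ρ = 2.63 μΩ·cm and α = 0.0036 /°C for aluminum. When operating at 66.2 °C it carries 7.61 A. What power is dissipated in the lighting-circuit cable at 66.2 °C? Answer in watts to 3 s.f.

6.55 W

ρ = 2.63 μΩ·cm = 2.63×10^-8 Ω·m
A = π(3.26/2 mm)² = π(1.6300e-03 m)² = 8.347e-06 m²
R₍20₎ = ρL/A = (2.63×10^-8)(30.8)/(8.347e-06) = 0.09705 Ω
R₍66.2₎ = R₍20₎(1 + αΔT) = 0.09705 × (1 + 0.0036×46.2) = 0.1132 Ω
P = I²R = (7.61)² × 0.1132 = 6.55 W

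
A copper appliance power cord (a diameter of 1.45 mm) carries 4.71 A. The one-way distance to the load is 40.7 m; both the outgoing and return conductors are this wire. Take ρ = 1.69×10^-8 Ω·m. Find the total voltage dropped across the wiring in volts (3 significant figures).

A = π(d/2)² = π(7.2500e-04 m)² = 1.651e-06 m²
Total conductor length (both ways) L = 2 × 40.7 = 81.4 m
R = ρL/A = (1.69×10^-8)(81.4)/(1.651e-06) = 0.8331 Ω
V = IR = 4.71 × 0.8331 = 3.92 V

3.92 V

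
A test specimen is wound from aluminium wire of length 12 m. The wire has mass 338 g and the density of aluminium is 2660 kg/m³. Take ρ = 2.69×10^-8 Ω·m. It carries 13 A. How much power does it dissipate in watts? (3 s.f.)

5.15 W

A = m/(density·L) = 0.338/(2660×12) = 1.0589e-05 m²
R = ρL/A = (2.69×10^-8)(12)/(1.0589e-05) = 0.03048 Ω
P = I²R = (13)² × 0.03048 = 5.15 W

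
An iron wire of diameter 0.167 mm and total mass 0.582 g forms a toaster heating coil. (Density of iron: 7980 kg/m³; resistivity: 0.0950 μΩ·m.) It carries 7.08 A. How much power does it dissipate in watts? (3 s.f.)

ρ = 0.0950 μΩ·m = 9.50×10^-8 Ω·m
A = π(d/2)² = π(8.3500e-05 m)² = 2.1904e-08 m²
L = m/(density·A) = 5.820×10^-4/(7980×2.1904e-08) = 3.33 m
R = ρL/A = (9.50×10^-8)(3.33)/(2.1904e-08) = 14.44 Ω
P = I²R = (7.08)² × 14.44 = 724 W

724 W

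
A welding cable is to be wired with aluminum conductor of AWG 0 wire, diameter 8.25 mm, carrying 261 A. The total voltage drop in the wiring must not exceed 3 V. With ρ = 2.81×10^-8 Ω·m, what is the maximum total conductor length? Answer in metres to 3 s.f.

21.9 m

A = π(8.25/2 mm)² = π(4.1250e-03 m)² = 5.346e-05 m²
L_max = V_max·A/(1·ρI) = (3)(5.346e-05)/(2.81×10^-8×261) = 21.9 m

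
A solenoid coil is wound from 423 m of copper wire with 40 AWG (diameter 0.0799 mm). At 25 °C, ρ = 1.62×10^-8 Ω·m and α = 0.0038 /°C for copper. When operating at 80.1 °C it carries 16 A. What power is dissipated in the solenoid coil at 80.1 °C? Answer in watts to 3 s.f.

A = π(0.0799/2 mm)² = π(3.9950e-05 m)² = 5.014e-09 m²
R₍25₎ = ρL/A = (1.62×10^-8)(423)/(5.014e-09) = 1367 Ω
R₍80.1₎ = R₍25₎(1 + αΔT) = 1367 × (1 + 0.0038×55.1) = 1653 Ω
P = I²R = (16)² × 1653 = 4.23×10^5 W

4.23×10^5 W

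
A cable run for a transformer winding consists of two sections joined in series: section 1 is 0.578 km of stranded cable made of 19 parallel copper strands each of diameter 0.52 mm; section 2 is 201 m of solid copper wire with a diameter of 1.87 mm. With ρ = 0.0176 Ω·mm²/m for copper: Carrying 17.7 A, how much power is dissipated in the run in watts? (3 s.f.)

ρ = 0.0176 Ω·mm²/m = 1.76×10^-8 Ω·m
Section 1: A_strand = π(2.6000e-04)² = 2.124e-07 m²; R₁ = ρL/(N·A_s) = (1.76×10^-8)(578)/(19×2.124e-07) = 2.521 Ω
Section 2: A = π(d/2)² = π(9.3500e-04 m)² = 2.746e-06 m²
R₂ = (1.76×10^-8)(201)/(2.746e-06) = 1.288 Ω
R = R₁ + R₂ = 3.809 Ω
P = I²R = (17.7)² × 3.809 = 1190 W

1190 W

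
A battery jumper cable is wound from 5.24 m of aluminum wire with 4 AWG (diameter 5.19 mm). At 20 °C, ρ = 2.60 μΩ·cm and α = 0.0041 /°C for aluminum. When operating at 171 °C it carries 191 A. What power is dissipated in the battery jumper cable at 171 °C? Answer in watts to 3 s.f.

ρ = 2.60 μΩ·cm = 2.60×10^-8 Ω·m
A = π(5.19/2 mm)² = π(2.5950e-03 m)² = 2.116e-05 m²
R₍20₎ = ρL/A = (2.60×10^-8)(5.24)/(2.116e-05) = 0.00644 Ω
R₍171₎ = R₍20₎(1 + αΔT) = 0.00644 × (1 + 0.0041×151) = 0.01043 Ω
P = I²R = (191)² × 0.01043 = 380 W

380 W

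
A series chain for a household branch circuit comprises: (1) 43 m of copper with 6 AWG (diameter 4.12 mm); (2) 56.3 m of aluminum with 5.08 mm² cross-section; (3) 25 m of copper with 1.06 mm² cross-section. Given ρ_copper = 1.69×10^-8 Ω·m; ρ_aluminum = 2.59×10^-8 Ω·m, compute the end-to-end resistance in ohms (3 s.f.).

0.740 Ω

Seg 1: A = π(4.12/2 mm)² = π(2.0600e-03 m)² = 1.333e-05 m²
R_1 = (1.69×10^-8)(43)/(1.333e-05) = 0.05451 Ω
Seg 2: A = 5.08 mm² = 5.080e-06 m²
R_2 = (2.59×10^-8)(56.3)/(5.080e-06) = 0.287 Ω
Seg 3: A = 1.06 mm² = 1.060e-06 m²
R_3 = (1.69×10^-8)(25)/(1.060e-06) = 0.3986 Ω
R_total = R_1 + R_2 + R_3 = 0.740 Ω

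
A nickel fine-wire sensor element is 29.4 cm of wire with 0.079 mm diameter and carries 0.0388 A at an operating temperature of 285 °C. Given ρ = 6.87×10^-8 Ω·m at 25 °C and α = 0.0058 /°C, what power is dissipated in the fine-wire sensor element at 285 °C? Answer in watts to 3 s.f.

A = π(d/2)² = π(3.9500e-05 m)² = 4.902e-09 m²
R₍25₎ = ρL/A = (6.87×10^-8)(0.294)/(4.902e-09) = 4.121 Ω
R₍285₎ = R₍25₎(1 + αΔT) = 4.121 × (1 + 0.0058×260) = 10.33 Ω
P = I²R = (0.0388)² × 10.33 = 0.0156 W

0.0156 W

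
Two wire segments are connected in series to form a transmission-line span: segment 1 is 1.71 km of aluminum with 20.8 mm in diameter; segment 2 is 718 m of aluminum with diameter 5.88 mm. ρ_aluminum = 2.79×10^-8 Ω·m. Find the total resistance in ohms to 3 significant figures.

0.878 Ω

Segment 1: A = π(d/2)² = π(1.0400e-02 m)² = 3.398e-04 m²
R₁ = ρL/A = (2.79×10^-8)(1710)/(3.398e-04) = 0.1404 Ω
Segment 2: A = π(d/2)² = π(2.9400e-03 m)² = 2.715e-05 m²
R₂ = (2.79×10^-8)(718)/(2.715e-05) = 0.7377 Ω
R = R₁ + R₂ = 0.878 Ω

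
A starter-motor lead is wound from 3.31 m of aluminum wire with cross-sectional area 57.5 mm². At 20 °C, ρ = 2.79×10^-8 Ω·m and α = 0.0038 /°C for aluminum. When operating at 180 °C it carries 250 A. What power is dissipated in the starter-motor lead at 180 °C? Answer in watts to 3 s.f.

A = 57.5 mm² = 5.750e-05 m²
R₍20₎ = ρL/A = (2.79×10^-8)(3.31)/(5.750e-05) = 0.001606 Ω
R₍180₎ = R₍20₎(1 + αΔT) = 0.001606 × (1 + 0.0038×160) = 0.002583 Ω
P = I²R = (250)² × 0.002583 = 161 W

161 W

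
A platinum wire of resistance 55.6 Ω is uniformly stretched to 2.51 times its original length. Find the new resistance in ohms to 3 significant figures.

Volume constant ⇒ A' = A/k with k = 2.51. R' = ρ(kL)/(A/k) = k²R.
R' = 6.3 × 55.6 = 350 Ω

350 Ω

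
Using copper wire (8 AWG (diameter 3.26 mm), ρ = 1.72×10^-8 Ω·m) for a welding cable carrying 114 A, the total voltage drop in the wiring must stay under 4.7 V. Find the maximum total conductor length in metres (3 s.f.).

A = π(3.26/2 mm)² = π(1.6300e-03 m)² = 8.347e-06 m²
L_max = V_max·A/(1·ρI) = (4.7)(8.347e-06)/(1.72×10^-8×114) = 20.0 m

20.0 m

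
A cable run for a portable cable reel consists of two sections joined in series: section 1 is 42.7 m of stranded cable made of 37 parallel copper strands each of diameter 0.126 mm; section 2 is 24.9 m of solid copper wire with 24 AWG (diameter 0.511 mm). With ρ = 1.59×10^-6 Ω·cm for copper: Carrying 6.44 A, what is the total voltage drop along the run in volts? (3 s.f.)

ρ = 1.59×10^-6 Ω·cm = 1.59×10^-8 Ω·m
Section 1: A_strand = π(6.3000e-05)² = 1.247e-08 m²; R₁ = ρL/(N·A_s) = (1.59×10^-8)(42.7)/(37×1.247e-08) = 1.472 Ω
Section 2: A = π(0.511/2 mm)² = π(2.5550e-04 m)² = 2.051e-07 m²
R₂ = (1.59×10^-8)(24.9)/(2.051e-07) = 1.93 Ω
R = R₁ + R₂ = 3.402 Ω
V = IR = 6.44 × 3.402 = 21.9 V

21.9 V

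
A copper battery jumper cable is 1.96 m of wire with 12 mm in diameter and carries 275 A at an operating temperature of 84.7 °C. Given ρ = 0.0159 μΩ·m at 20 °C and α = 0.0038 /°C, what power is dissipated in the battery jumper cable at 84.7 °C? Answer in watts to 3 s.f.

ρ = 0.0159 μΩ·m = 1.59×10^-8 Ω·m
A = π(d/2)² = π(6.0000e-03 m)² = 1.131e-04 m²
R₍20₎ = ρL/A = (1.59×10^-8)(1.96)/(1.131e-04) = 2.756×10^-4 Ω
R₍84.7₎ = R₍20₎(1 + αΔT) = 2.756×10^-4 × (1 + 0.0038×64.7) = 3.433×10^-4 Ω
P = I²R = (275)² × 3.433×10^-4 = 26.0 W

26.0 W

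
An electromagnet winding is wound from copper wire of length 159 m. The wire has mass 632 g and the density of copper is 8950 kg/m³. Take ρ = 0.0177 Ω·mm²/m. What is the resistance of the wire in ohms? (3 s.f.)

6.34 Ω

ρ = 0.0177 Ω·mm²/m = 1.77×10^-8 Ω·m
A = m/(density·L) = 0.632/(8950×159) = 4.4412e-07 m²
R = ρL/A = (1.77×10^-8)(159)/(4.4412e-07) = 6.34 Ω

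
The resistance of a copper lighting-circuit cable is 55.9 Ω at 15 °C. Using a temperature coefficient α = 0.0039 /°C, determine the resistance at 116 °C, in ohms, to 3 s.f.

ΔT = 116 − 15 = 101 °C
R = R₀(1 + αΔT) = 55.9 × (1 + 0.0039×101) = 55.9 × 1.394 = 77.9 Ω

77.9 Ω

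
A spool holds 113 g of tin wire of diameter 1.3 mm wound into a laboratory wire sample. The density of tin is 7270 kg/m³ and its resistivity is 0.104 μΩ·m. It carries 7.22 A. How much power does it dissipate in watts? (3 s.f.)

47.8 W

ρ = 0.104 μΩ·m = 1.04×10^-7 Ω·m
A = π(d/2)² = π(6.5000e-04 m)² = 1.3273e-06 m²
L = m/(density·A) = 0.113/(7270×1.3273e-06) = 11.71 m
R = ρL/A = (1.04×10^-7)(11.71)/(1.3273e-06) = 0.9175 Ω
P = I²R = (7.22)² × 0.9175 = 47.8 W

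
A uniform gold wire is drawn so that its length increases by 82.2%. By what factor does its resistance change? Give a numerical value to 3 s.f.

3.32

k = 1 + 82.2/100 = 1.822; volume constant ⇒ A' = A/k, so R' = k²R.
Factor = 3.32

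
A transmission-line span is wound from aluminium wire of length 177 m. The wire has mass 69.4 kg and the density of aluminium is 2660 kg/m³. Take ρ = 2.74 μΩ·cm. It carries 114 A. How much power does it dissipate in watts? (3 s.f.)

ρ = 2.74 μΩ·cm = 2.74×10^-8 Ω·m
A = m/(density·L) = 69.4/(2660×177) = 1.4740e-04 m²
R = ρL/A = (2.74×10^-8)(177)/(1.4740e-04) = 0.0329 Ω
P = I²R = (114)² × 0.0329 = 428 W

428 W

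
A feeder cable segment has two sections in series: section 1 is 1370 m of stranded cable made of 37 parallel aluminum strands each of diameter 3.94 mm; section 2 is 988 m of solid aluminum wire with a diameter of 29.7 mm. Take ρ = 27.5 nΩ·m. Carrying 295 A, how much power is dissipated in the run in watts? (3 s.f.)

ρ = 27.5 nΩ·m = 2.75×10^-8 Ω·m
Section 1: A_strand = π(1.9700e-03)² = 1.219e-05 m²; R₁ = ρL/(N·A_s) = (2.75×10^-8)(1370)/(37×1.219e-05) = 0.08352 Ω
Section 2: A = π(d/2)² = π(1.4850e-02 m)² = 6.928e-04 m²
R₂ = (2.75×10^-8)(988)/(6.928e-04) = 0.03922 Ω
R = R₁ + R₂ = 0.1227 Ω
P = I²R = (295)² × 0.1227 = 10700 W

10700 W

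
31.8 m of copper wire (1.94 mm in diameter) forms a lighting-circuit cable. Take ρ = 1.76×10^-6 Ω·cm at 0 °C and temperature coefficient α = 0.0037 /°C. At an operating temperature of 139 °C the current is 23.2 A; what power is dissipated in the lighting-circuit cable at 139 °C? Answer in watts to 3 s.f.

154 W

ρ = 1.76×10^-6 Ω·cm = 1.76×10^-8 Ω·m
A = π(d/2)² = π(9.7000e-04 m)² = 2.956e-06 m²
R₍0₎ = ρL/A = (1.76×10^-8)(31.8)/(2.956e-06) = 0.1893 Ω
R₍139₎ = R₍0₎(1 + αΔT) = 0.1893 × (1 + 0.0037×139) = 0.2867 Ω
P = I²R = (23.2)² × 0.2867 = 154 W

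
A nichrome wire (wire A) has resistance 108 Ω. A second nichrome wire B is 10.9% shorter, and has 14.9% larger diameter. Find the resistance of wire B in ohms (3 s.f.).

72.9 Ω

R ∝ L/d², so R_B/R_A = (1 − 10.9/100) × (1 + 14.9/100)⁻²
= 0.891 × 0.7575 = 0.6749
R_B = 0.6749 × 108 = 72.9 Ω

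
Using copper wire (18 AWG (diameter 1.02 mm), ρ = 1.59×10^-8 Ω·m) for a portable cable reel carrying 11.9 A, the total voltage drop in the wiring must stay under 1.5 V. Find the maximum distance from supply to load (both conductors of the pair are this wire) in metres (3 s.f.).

3.24 m

A = π(1.02/2 mm)² = π(5.1000e-04 m)² = 8.171e-07 m²
L_max = V_max·A/(2·ρI) = (1.5)(8.171e-07)/(2×1.59×10^-8×11.9) = 3.24 m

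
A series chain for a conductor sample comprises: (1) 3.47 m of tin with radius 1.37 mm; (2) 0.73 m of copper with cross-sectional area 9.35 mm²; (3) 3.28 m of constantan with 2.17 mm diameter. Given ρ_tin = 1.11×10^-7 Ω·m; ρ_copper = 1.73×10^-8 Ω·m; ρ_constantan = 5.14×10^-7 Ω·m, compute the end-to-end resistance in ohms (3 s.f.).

0.523 Ω

Seg 1: A = πr² = π(1.3700e-03 m)² = 5.896e-06 m²
R_1 = (1.11×10^-7)(3.47)/(5.896e-06) = 0.06532 Ω
Seg 2: A = 9.35 mm² = 9.350e-06 m²
R_2 = (1.73×10^-8)(0.73)/(9.350e-06) = 0.001351 Ω
Seg 3: A = π(d/2)² = π(1.0850e-03 m)² = 3.698e-06 m²
R_3 = (5.14×10^-7)(3.28)/(3.698e-06) = 0.4559 Ω
R_total = R_1 + R_2 + R_3 = 0.523 Ω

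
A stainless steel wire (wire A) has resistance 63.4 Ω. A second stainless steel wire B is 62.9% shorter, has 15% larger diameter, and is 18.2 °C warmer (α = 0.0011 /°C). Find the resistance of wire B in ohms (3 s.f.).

R ∝ ρL/d² with ρ ∝ (1+αΔT), so R_B/R_A = (1 − 62.9/100) × (1 + 15/100)⁻² × (1 + 0.0011×18.2)
= 0.371 × 0.7561 × 1.02 = 0.2862
R_B = 0.2862 × 63.4 = 18.1 Ω

18.1 Ω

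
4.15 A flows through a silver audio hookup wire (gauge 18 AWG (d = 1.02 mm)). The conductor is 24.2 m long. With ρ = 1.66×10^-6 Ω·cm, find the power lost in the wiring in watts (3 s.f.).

8.47 W

ρ = 1.66×10^-6 Ω·cm = 1.66×10^-8 Ω·m
A = π(1.02/2 mm)² = π(5.1000e-04 m)² = 8.171e-07 m²
R = ρL/A = (1.66×10^-8)(24.2)/(8.171e-07) = 0.4916 Ω
P = I²R = (4.15)² × 0.4916 = 8.47 W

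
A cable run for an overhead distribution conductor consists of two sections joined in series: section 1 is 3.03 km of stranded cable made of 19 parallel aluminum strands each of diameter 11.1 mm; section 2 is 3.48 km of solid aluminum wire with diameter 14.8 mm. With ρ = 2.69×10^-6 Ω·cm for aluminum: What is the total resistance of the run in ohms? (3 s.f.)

0.588 Ω

ρ = 2.69×10^-6 Ω·cm = 2.69×10^-8 Ω·m
Section 1: A_strand = π(5.5500e-03)² = 9.677e-05 m²; R₁ = ρL/(N·A_s) = (2.69×10^-8)(3030)/(19×9.677e-05) = 0.04433 Ω
Section 2: A = π(d/2)² = π(7.4000e-03 m)² = 1.720e-04 m²
R₂ = (2.69×10^-8)(3480)/(1.720e-04) = 0.5441 Ω
R = R₁ + R₂ = 0.588 Ω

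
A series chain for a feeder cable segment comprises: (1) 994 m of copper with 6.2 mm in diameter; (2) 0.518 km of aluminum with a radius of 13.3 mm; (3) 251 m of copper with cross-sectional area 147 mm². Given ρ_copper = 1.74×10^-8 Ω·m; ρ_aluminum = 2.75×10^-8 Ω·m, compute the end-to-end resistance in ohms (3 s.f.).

Seg 1: A = π(d/2)² = π(3.1000e-03 m)² = 3.019e-05 m²
R_1 = (1.74×10^-8)(994)/(3.019e-05) = 0.5729 Ω
Seg 2: A = πr² = π(1.3300e-02 m)² = 5.557e-04 m²
R_2 = (2.75×10^-8)(518)/(5.557e-04) = 0.02563 Ω
Seg 3: A = 147 mm² = 1.470e-04 m²
R_3 = (1.74×10^-8)(251)/(1.470e-04) = 0.02971 Ω
R_total = R_1 + R_2 + R_3 = 0.628 Ω

0.628 Ω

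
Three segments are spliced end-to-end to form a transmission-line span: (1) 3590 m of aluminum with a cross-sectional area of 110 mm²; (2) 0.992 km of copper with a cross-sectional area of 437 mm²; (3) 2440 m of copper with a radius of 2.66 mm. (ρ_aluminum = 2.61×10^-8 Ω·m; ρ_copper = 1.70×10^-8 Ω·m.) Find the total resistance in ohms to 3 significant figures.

Seg 1: A = 110 mm² = 1.100e-04 m²
R_1 = (2.61×10^-8)(3590)/(1.100e-04) = 0.8518 Ω
Seg 2: A = 437 mm² = 4.370e-04 m²
R_2 = (1.70×10^-8)(992)/(4.370e-04) = 0.03859 Ω
Seg 3: A = πr² = π(2.6600e-03 m)² = 2.223e-05 m²
R_3 = (1.70×10^-8)(2440)/(2.223e-05) = 1.866 Ω
R_total = R_1 + R_2 + R_3 = 2.76 Ω

2.76 Ω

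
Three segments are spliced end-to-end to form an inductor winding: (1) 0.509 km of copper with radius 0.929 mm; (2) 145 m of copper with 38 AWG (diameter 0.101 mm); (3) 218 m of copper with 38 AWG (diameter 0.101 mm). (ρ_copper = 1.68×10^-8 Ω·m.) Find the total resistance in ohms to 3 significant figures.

Seg 1: A = πr² = π(9.2900e-04 m)² = 2.711e-06 m²
R_1 = (1.68×10^-8)(509)/(2.711e-06) = 3.154 Ω
Seg 2: A = π(0.101/2 mm)² = π(5.0500e-05 m)² = 8.012e-09 m²
R_2 = (1.68×10^-8)(145)/(8.012e-09) = 304 Ω
Seg 3: A = π(0.101/2 mm)² = π(5.0500e-05 m)² = 8.012e-09 m²
R_3 = (1.68×10^-8)(218)/(8.012e-09) = 457.1 Ω
R_total = R_1 + R_2 + R_3 = 764 Ω

764 Ω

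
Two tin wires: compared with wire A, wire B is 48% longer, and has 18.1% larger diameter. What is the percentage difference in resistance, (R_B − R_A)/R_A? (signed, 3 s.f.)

6.11%

R ∝ L/d², so R_B/R_A = (1 + 48/100) × (1 + 18.1/100)⁻²
= 1.48 × 0.717 = 1.061
(R_B − R_A)/R_A = 1.061 − 1 = 6.11%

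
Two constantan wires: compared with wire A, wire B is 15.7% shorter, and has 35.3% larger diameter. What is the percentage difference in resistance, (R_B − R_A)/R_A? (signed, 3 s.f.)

-53.9%

R ∝ L/d², so R_B/R_A = (1 − 15.7/100) × (1 + 35.3/100)⁻²
= 0.843 × 0.5463 = 0.4605
(R_B − R_A)/R_A = 0.4605 − 1 = -53.9%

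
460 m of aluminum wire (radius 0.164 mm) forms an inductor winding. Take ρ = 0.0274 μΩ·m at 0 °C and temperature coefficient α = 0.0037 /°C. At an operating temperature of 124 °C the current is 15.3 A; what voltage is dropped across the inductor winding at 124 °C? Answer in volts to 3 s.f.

3330 V

ρ = 0.0274 μΩ·m = 2.74×10^-8 Ω·m
A = πr² = π(1.6400e-04 m)² = 8.450e-08 m²
R₍0₎ = ρL/A = (2.74×10^-8)(460)/(8.450e-08) = 149.2 Ω
R₍124₎ = R₍0₎(1 + αΔT) = 149.2 × (1 + 0.0037×124) = 217.6 Ω
V = IR = 15.3 × 217.6 = 3330 V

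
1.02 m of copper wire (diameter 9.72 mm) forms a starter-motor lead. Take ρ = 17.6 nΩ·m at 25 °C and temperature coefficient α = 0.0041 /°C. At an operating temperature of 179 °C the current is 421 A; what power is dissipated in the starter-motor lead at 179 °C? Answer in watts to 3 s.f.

ρ = 17.6 nΩ·m = 1.76×10^-8 Ω·m
A = π(d/2)² = π(4.8600e-03 m)² = 7.420e-05 m²
R₍25₎ = ρL/A = (1.76×10^-8)(1.02)/(7.420e-05) = 2.419×10^-4 Ω
R₍179₎ = R₍25₎(1 + αΔT) = 2.419×10^-4 × (1 + 0.0041×154) = 3.947×10^-4 Ω
P = I²R = (421)² × 3.947×10^-4 = 70.0 W

70.0 W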